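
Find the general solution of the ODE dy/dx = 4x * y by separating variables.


Separate variables: dy/y = 4x dx.
Integrate: ln|y| = 2x^2 + C₀.
Exponentiate: y = Ce^(2x^2).


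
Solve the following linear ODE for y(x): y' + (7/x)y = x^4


P(x) = 7/x ⇒ μ = x^7.
(x^7 y)' = x^11 ⇒ x^7 y = x^12/(12) + C.
Solve for y: y = (1/12)x^5 + C/x^7.


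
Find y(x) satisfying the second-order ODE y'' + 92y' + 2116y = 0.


Characteristic equation: r² + 92r + 2116 = 0, i.e. (r + 46)² = 0.
Repeated root r = -46; include an x factor for the second linearly independent solution.
General solution: y = (C₁ + C₂x)e^(-46x).


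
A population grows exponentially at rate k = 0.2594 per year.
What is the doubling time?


Exponential growth: P(t) = P₀ e^(0.2594t). Set P(t)/P₀ = 2: e^(0.2594t) = 2.
Solve: t = ln(2)/0.2594 ≈ 2.67 years.


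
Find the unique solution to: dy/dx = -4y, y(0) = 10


General solution of y' = -4y is y = Ce^(-4x).
Apply y(0) = 10: C = 10.
Particular solution: y = 10e^(-4x).


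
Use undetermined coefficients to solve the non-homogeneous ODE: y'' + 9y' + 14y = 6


Characteristic roots of r² + 9r + 14 = 0 are -7, -2.
y_h = C₁e^(-7x) + C₂e^(-2x).
Constant forcing; try y_p = A. Then 14A = 6 ⇒ A = 3/7.
General solution: y = C₁e^(-7x) + C₂e^(-2x) + 3/7.


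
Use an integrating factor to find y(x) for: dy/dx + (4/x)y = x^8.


P(x) = 4/x ⇒ μ = x^4.
(x^4 y)' = x^12 ⇒ x^4 y = x^13/(13) + C.
Solve for y: y = (1/13)x^9 + C/x^4.


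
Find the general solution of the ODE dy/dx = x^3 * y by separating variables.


Separate variables: dy/y = x^3 dx.
Integrate: ln|y| = (1/4)x^4 + C₀.
Exponentiate: y = Ce^((1/4)x^4).


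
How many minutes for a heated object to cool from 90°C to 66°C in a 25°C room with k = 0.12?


From T(t) = T_a + (T₀ - T_a)e^(-kt), set T(t) = 66:
(66 - 25) / (90 - 25) = e^(-0.12t), so t = -ln(0.631)/0.12 ≈ 3.8 minutes.


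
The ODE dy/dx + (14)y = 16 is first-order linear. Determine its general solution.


P(x) = 14, Q(x) = 16; integrating factor μ = e^(14x).
(μ y)' = 16e^(14x) ⇒ μ y = (8/7)e^(14x) + C.
Divide by μ: y = 8/7 + Ce^(-14x).


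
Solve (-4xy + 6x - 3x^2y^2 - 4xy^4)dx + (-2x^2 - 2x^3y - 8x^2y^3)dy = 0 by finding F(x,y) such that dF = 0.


Check exactness: ∂M/∂y = -4x - 6x^2y - 16xy^3 and ∂N/∂x = -4x - 6x^2y - 16xy^3; equal, so the equation is exact.
Integrate M with respect to x (treating y as constant): ∫M dx = -2x^2y + 3x^2 - x^3y^2 - 2x^2y^4 + h(y).
Differentiate w.r.t. y and set equal to N: all terms match, so h'(y) = 0 and h is a constant absorbed into C.
General solution: -2x^2y + 3x^2 - x^3y^2 - 2x^2y^4 = C.


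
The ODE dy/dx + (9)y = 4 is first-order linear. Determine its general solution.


P(x) = 9, Q(x) = 4; integrating factor μ = e^(9x).
(μ y)' = 4e^(9x) ⇒ μ y = (4/9)e^(9x) + C.
Divide by μ: y = 4/9 + Ce^(-9x).


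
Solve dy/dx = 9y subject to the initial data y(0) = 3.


General solution of y' = 9y is y = Ce^(9x).
Apply y(0) = 3: C = 3.
Particular solution: y = 3e^(9x).


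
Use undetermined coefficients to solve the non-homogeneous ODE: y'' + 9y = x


Homogeneous: r² + 9 = 0 ⇒ r = ±3i, y_h = C₁cos(3x) + C₂sin(3x).
Polynomial forcing; try y_p = Ax + B. Then y_p'' + 9 y_p = 9(Ax + B) = x, so B = 0 and A = 1/9.
General solution: y = C₁cos(3x) + C₂sin(3x) + (1/9)x.


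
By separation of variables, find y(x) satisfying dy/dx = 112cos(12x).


g(y) = 1, so integrate directly: y = ∫ 112cos(12x) dx = (28/3)sin(12x) + C.


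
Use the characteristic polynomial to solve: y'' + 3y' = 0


Characteristic equation: r² + 3r = 0.
Factor: (r + 3)(r - 0) = 0 ⇒ r = -3, 0 (distinct real).
General solution: y = C₁e^(-3x) + C₂.


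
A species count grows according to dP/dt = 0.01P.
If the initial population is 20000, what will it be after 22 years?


The ODE dP/dt = 0.01P has solution P(t) = P(0)e^(0.01t).
Substitute P(0) = 20000 and t = 22: P(22) = 20000 e^(0.22) ≈ 24922.


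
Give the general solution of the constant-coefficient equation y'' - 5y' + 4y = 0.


Characteristic equation: r² - 5r + 4 = 0.
Factor: (r - 1)(r - 4) = 0 ⇒ r = 1, 4 (distinct real).
General solution: y = C₁e^(x) + C₂e^(4x).


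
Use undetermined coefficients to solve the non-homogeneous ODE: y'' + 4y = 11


Homogeneous part: r² + 4 = 0 ⇒ r = ±2i, so y_h = C₁cos(2x) + C₂sin(2x).
Try constant y_p = A; plug in: 4A = 11 ⇒ A = 11/4.
General solution: y = C₁cos(2x) + C₂sin(2x) + 11/4.


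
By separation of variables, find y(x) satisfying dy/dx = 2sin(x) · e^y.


Separate: e^(-y) dy = 2sin(x) dx.
Integrate: -e^(-y) = -2cos(x) + C₀.
Rearrange: e^(-y) = 2cos(x) + C.


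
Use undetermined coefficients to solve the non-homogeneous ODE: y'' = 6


Characteristic polynomial (r - 0)² = 0; repeated root r = 0.
y_h = (C₁ + C₂x). Forcing matches the repeated root (resonance), so try y_p = Ax².
Substitute and solve for A: 2A = 6, so A = 3.
General solution: y = C₁ + C₂x + 3x².


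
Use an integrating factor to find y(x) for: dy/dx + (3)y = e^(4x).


P(x) = 3 ⇒ μ = e^(3x).
(μ y)' = e^(7x) ⇒ μ y = e^(7x)/7 + C.
Divide by μ: y = (1/7)e^(4x) + Ce^(-3x).


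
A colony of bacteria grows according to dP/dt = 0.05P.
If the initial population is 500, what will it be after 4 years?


The ODE dP/dt = 0.05P has solution P(t) = P(0)e^(0.05t).
Substitute P(0) = 500 and t = 4: P(4) = 500 e^(0.20) ≈ 611.


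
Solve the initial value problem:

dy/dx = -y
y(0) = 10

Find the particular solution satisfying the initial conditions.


General solution of y' = -y is y = Ce^(-x).
Apply y(0) = 10: C = 10.
Particular solution: y = 10e^(-x).


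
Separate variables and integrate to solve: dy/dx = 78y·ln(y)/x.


Separate: dy/[y ln(y)] = 78 dx/x.
Substitute u = ln(y): du/u = 78 dx/x.
Integrate: ln|ln(y)| = 78ln|x| + C₀, hence ln(y) = C·x^78.


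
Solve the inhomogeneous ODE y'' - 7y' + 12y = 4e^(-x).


Characteristic roots of r² - 7r + 12 = 0 are 3, 4.
y_h = C₁e^(3x) + C₂e^(4x).
Forcing exponent -1 is not a characteristic root; try y_p = Ae^(-x).
Substitute: A·(1 + (-7)·-1 + (12)) = A·20 = 4, so A = 1/5.
General solution: y = C₁e^(3x) + C₂e^(4x) + (1/5)e^(-x).


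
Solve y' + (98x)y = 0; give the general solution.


P(x) = 98x ⇒ μ = e^(49x²).
Q(x) = 0 so μ y is constant: y = Ce^(-49x²).


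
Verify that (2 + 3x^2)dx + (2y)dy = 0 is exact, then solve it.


Check exactness: ∂M/∂y = 0 and ∂N/∂x = 0; equal, so the equation is exact.
Integrate M with respect to x (treating y as constant): ∫M dx = 2x + x^3 + h(y).
Differentiate w.r.t. y and set equal to N: the x-dependent terms already match, leaving h'(y) = 2y. Integrate: h(y) = y^2.
So F(x,y) = y^2 + 2x + x^3.
General solution: y^2 + 2x + x^3 = C.


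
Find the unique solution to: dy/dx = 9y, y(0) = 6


General solution of y' = 9y is y = Ce^(9x).
Apply y(0) = 6: C = 6.
Particular solution: y = 6e^(9x).


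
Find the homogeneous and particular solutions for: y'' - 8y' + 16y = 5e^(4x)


Characteristic polynomial (r - 4)² = 0; repeated root r = 4.
y_h = (C₁ + C₂x)e^(4x). Forcing matches the repeated root (resonance), so try y_p = Ax² e^(4x).
Substitute and solve for A: 2A = 5, so A = 5/2.
General solution: y = (C₁ + C₂x + (5/2)x²)e^(4x).


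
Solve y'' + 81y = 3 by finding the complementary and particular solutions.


Homogeneous part: r² + 81 = 0 ⇒ r = ±9i, so y_h = C₁cos(9x) + C₂sin(9x).
Try constant y_p = A; plug in: 81A = 3 ⇒ A = 1/27.
General solution: y = C₁cos(9x) + C₂sin(9x) + 1/27.


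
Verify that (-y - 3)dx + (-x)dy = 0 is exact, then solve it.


Check exactness: ∂M/∂y = -1 and ∂N/∂x = -1; equal, so the equation is exact.
Integrate M with respect to x (treating y as constant): ∫M dx = -xy - 3x + h(y).
Differentiate w.r.t. y and set equal to N: all terms match, so h'(y) = 0 and h is a constant absorbed into C.
General solution: -xy - 3x = C.


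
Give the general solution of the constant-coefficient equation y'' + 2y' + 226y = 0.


Characteristic equation: r² + 2r + 226 = 0.
Discriminant is negative; roots r = -1 ± 15i (complex conjugate pair).
General solution uses e^(α x)(C₁ cos(β x) + C₂ sin(β x)): y = e^(-x)(C₁cos(15x) + C₂sin(15x)).


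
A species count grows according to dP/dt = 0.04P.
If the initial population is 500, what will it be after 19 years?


The ODE dP/dt = 0.04P has solution P(t) = P(0)e^(0.04t).
Substitute P(0) = 500 and t = 19: P(19) = 500 e^(0.76) ≈ 1069.


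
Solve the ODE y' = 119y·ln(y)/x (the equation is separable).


Separate: dy/[y ln(y)] = 119 dx/x.
Substitute u = ln(y): du/u = 119 dx/x.
Integrate: ln|ln(y)| = 119ln|x| + C₀, hence ln(y) = C·x^119.


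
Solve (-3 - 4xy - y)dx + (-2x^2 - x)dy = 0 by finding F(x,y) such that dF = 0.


Check exactness: ∂M/∂y = -4x - 1 and ∂N/∂x = -4x - 1; equal, so the equation is exact.
Integrate M with respect to x (treating y as constant): ∫M dx = -3x - 2x^2y - xy + h(y).
Differentiate w.r.t. y and set equal to N: all terms match, so h'(y) = 0 and h is a constant absorbed into C.
General solution: -3x - 2x^2y - xy = C.


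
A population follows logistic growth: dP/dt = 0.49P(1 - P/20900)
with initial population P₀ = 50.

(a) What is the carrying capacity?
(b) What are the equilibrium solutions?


Logistic ODE dP/dt = 0.49P(1 - P/20900) has equilibria where dP/dt = 0, i.e. P = 0 or P = 20900.
The coefficient (1 - P/K) = 0 when P = K, identifying K = 20900 as the carrying capacity.
(a) K = 20900; (b) equilibria P = 0 and P = 20900.


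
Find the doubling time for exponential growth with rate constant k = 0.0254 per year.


Exponential growth: P(t) = P₀ e^(0.0254t). Set P(t)/P₀ = 2: e^(0.0254t) = 2.
Solve: t = ln(2)/0.0254 ≈ 27.29 years.


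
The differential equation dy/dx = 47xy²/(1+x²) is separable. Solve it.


Separate: dy/y² = 47x/(1+x²) dx.
Integrate LHS: ∫ dy/y² = -1/y.
Integrate RHS via u = 1+x²: (47/2)ln(1+x²) + C.
Result: -1/y = (47/2)ln(1+x²) + C.


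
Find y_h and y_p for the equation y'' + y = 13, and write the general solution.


Homogeneous part: r² + 1 = 0 ⇒ r = ±1i, so y_h = C₁cos(x) + C₂sin(x).
Try constant y_p = A; plug in: 1A = 13 ⇒ A = 13.
General solution: y = C₁cos(x) + C₂sin(x) + 13.


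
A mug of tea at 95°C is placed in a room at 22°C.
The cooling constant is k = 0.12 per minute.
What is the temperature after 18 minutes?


Newton's law: dT/dt = -k(T - T_a) has solution T(t) = T_a + (T₀ - T_a)e^(-kt).
Plug in T_a = 22, T₀ = 95, k = 0.12, t = 18: T(18) = 22 + (73)e^(-2.16) ≈ 30.4°C.


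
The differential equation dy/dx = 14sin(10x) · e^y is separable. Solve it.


Separate: e^(-y) dy = 14sin(10x) dx.
Integrate: -e^(-y) = -(7/5)cos(10x) + C₀.
Rearrange: e^(-y) = (7/5)cos(10x) + C.


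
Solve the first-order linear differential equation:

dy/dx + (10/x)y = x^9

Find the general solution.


P(x) = 10/x ⇒ μ = x^10.
(x^10 y)' = x^10·x^9 = x^19.
Integrate: x^10 y = x^20/(20) + C.
Solve for y: y = (1/20)x^10 + C/x^10.


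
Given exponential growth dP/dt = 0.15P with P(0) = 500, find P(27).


The ODE dP/dt = 0.15P has solution P(t) = P(0)e^(0.15t).
Substitute P(0) = 500 and t = 27: P(27) = 500 e^(4.05) ≈ 28699.


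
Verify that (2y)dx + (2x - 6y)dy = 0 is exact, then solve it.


Check exactness: ∂M/∂y = 2 and ∂N/∂x = 2; equal, so the equation is exact.
Integrate M with respect to x (treating y as constant): ∫M dx = 2xy + h(y).
Differentiate w.r.t. y and set equal to N: the x-dependent terms already match, leaving h'(y) = -6y. Integrate: h(y) = -3y^2.
So F(x,y) = 2xy - 3y^2.
General solution: 2xy - 3y^2 = C.


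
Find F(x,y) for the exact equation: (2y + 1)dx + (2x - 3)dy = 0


Check exactness: ∂M/∂y = 2 and ∂N/∂x = 2; equal, so the equation is exact.
Integrate M with respect to x (treating y as constant): ∫M dx = 2xy + x + h(y).
Differentiate w.r.t. y and set equal to N: the x-dependent terms already match, leaving h'(y) = -3. Integrate: h(y) = -3y.
So F(x,y) = 2xy + x - 3y.
General solution: 2xy + x - 3y = C.


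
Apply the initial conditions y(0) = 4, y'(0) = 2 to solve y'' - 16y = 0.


Characteristic roots of r² - 16 = 0 are -4, 4.
General solution y = c₁ e^(-4x) + c₂ e^(4x).
Apply y(0) = 4: c₁ + c₂ = 4. Apply y'(0) = 2: -4 c₁ + 4 c₂ = 2.
Solve: c₁ = 7/4, c₂ = 9/4.
Particular solution: y = (7/4)e^(-4x) + (9/4)e^(4x).


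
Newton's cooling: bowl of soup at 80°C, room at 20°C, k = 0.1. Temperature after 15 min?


Newton's law: dT/dt = -k(T - T_a) has solution T(t) = T_a + (T₀ - T_a)e^(-kt).
Plug in T_a = 20, T₀ = 80, k = 0.1, t = 15: T(15) = 20 + (60)e^(-1.50) ≈ 33.4°C.


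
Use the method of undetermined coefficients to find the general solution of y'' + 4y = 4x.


Homogeneous: r² + 4 = 0 ⇒ r = ±2i, y_h = C₁cos(2x) + C₂sin(2x).
Polynomial forcing; try y_p = Ax + B. Then y_p'' + 4 y_p = 4(Ax + B) = 4x, so B = 0 and A = 1.
General solution: y = C₁cos(2x) + C₂sin(2x) + x.


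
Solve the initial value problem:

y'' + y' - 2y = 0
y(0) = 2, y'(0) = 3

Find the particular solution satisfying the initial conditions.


Characteristic roots of r² + r - 2 = 0 are 1, -2.
General solution y = c₁ e^(x) + c₂ e^(-2x).
Apply y(0) = 2: c₁ + c₂ = 2. Apply y'(0) = 3: 1 c₁ - 2 c₂ = 3.
Solve: c₁ = 7/3, c₂ = -1/3.
Particular solution: y = (7/3)e^(x) - (1/3)e^(-2x).


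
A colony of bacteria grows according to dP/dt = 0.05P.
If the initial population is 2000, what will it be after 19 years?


The ODE dP/dt = 0.05P has solution P(t) = P(0)e^(0.05t).
Substitute P(0) = 2000 and t = 19: P(19) = 2000 e^(0.95) ≈ 5171.


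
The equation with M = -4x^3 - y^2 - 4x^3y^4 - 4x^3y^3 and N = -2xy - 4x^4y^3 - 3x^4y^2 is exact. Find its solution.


Check exactness: ∂M/∂y = -2y - 16x^3y^3 - 12x^3y^2 and ∂N/∂x = -2y - 16x^3y^3 - 12x^3y^2; equal, so the equation is exact.
Integrate M with respect to x (treating y as constant): ∫M dx = -x^4 - xy^2 - x^4y^4 - x^4y^3 + h(y).
Differentiate w.r.t. y and set equal to N: all terms match, so h'(y) = 0 and h is a constant absorbed into C.
General solution: -x^4 - xy^2 - x^4y^4 - x^4y^3 = C.


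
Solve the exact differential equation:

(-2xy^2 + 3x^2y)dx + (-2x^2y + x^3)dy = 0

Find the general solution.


Check exactness: ∂M/∂y = -4xy + 3x^2 and ∂N/∂x = -4xy + 3x^2; equal, so the equation is exact.
Integrate M with respect to x (treating y as constant): ∫M dx = -x^2y^2 + x^3y + h(y).
Differentiate w.r.t. y and set equal to N: all terms match, so h'(y) = 0 and h is a constant absorbed into C.
General solution: -x^2y^2 + x^3y = C.


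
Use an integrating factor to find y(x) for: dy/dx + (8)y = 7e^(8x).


P(x) = 8 ⇒ μ = e^(8x).
(μ y)' = 7e^(16x) ⇒ μ y = (7/16)e^(16x) + C.
Divide by μ: y = (7/16)e^(8x) + Ce^(-8x).


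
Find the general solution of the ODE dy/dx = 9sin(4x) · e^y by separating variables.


Separate: e^(-y) dy = 9sin(4x) dx.
Integrate: -e^(-y) = -(9/4)cos(4x) + C₀.
Rearrange: e^(-y) = (9/4)cos(4x) + C.


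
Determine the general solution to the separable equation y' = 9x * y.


Separate variables: dy/y = 9x dx.
Integrate: ln|y| = (9/2)x^2 + C₀.
Exponentiate: y = Ce^((9/2)x^2).


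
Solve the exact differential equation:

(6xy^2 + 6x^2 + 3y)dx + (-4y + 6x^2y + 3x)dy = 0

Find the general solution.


Check exactness: ∂M/∂y = 12xy + 3 and ∂N/∂x = 12xy + 3; equal, so the equation is exact.
Integrate M with respect to x (treating y as constant): ∫M dx = 3x^2y^2 + 2x^3 + 3xy + h(y).
Differentiate w.r.t. y and set equal to N: the x-dependent terms already match, leaving h'(y) = -4y. Integrate: h(y) = -2y^2.
So F(x,y) = -2y^2 + 3x^2y^2 + 2x^3 + 3xy.
General solution: -2y^2 + 3x^2y^2 + 2x^3 + 3xy = C.


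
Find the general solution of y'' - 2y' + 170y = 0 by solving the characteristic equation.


Characteristic equation: r² - 2r + 170 = 0.
Discriminant is negative; roots r = 1 ± 13i (complex conjugate pair).
General solution uses e^(α x)(C₁ cos(β x) + C₂ sin(β x)): y = e^(x)(C₁cos(13x) + C₂sin(13x)).


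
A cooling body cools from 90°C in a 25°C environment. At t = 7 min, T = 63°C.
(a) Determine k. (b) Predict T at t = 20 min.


Newton's law: T(t) = T_a + (T₀ - T_a)e^(-kt).
(a) Use T(7) = 63: (63 - 25)/(90 - 25) = e^(-k·7), so k = -ln(0.585)/7 ≈ 0.0767.
(b) Apply k to t = 20: T(20) = 25 + (65)e^(-1.534) ≈ 39.0°C.


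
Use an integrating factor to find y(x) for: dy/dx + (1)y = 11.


P(x) = 1, Q(x) = 11; integrating factor μ = e^(x).
(μ y)' = 11e^(x) ⇒ μ y = 11e^(x) + C.
Divide by μ: y = 11 + Ce^(-x).


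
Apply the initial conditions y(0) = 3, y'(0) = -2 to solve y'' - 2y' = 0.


Characteristic roots of r² - 2r = 0 are 2, 0.
General solution y = c₁ e^(2x) + c₂.
Apply y(0) = 3: c₁ + c₂ = 3. Apply y'(0) = -2: 2 c₁ + 0 c₂ = -2.
Solve: c₁ = -1, c₂ = 4.
Particular solution: y = -e^(2x) + 4.


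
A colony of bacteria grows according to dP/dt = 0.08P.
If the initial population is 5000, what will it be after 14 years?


The ODE dP/dt = 0.08P has solution P(t) = P(0)e^(0.08t).
Substitute P(0) = 5000 and t = 14: P(14) = 5000 e^(1.12) ≈ 15324.


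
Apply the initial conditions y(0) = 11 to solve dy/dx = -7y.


General solution of y' = -7y is y = Ce^(-7x).
Apply y(0) = 11: C = 11.
Particular solution: y = 11e^(-7x).


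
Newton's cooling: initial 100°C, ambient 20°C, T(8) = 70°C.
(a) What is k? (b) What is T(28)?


Newton's law: T(t) = T_a + (T₀ - T_a)e^(-kt).
(a) Use T(8) = 70: (70 - 20)/(100 - 20) = e^(-k·8), so k = -ln(0.625)/8 ≈ 0.0588.
(b) Apply k to t = 28: T(28) = 20 + (80)e^(-1.645) ≈ 35.4°C.


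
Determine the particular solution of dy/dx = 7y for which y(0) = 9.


General solution of y' = 7y is y = Ce^(7x).
Apply y(0) = 9: C = 9.
Particular solution: y = 9e^(7x).


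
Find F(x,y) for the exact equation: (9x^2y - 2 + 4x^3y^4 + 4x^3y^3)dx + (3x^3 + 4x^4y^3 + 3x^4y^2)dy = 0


Check exactness: ∂M/∂y = 9x^2 + 16x^3y^3 + 12x^3y^2 and ∂N/∂x = 9x^2 + 16x^3y^3 + 12x^3y^2; equal, so the equation is exact.
Integrate M with respect to x (treating y as constant): ∫M dx = 3x^3y - 2x + x^4y^4 + x^4y^3 + h(y).
Differentiate w.r.t. y and set equal to N: all terms match, so h'(y) = 0 and h is a constant absorbed into C.
General solution: 3x^3y - 2x + x^4y^4 + x^4y^3 = C.


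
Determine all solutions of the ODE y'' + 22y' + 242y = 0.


Characteristic equation: r² + 22r + 242 = 0.
Discriminant is negative; roots r = -11 ± 11i (complex conjugate pair).
General solution uses e^(α x)(C₁ cos(β x) + C₂ sin(β x)): y = e^(-11x)(C₁cos(11x) + C₂sin(11x)).


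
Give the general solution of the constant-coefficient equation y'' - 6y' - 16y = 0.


Characteristic equation: r² - 6r - 16 = 0.
Factor: (r + 2)(r - 8) = 0 ⇒ r = -2, 8 (distinct real).
General solution: y = C₁e^(-2x) + C₂e^(8x).


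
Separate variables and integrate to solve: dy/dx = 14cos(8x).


g(y) = 1, so integrate directly: y = ∫ 14cos(8x) dx = (7/4)sin(8x) + C.


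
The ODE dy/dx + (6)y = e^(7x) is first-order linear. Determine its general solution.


P(x) = 6 ⇒ μ = e^(6x).
(μ y)' = e^(13x) ⇒ μ y = e^(13x)/13 + C.
Divide by μ: y = (1/13)e^(7x) + Ce^(-6x).


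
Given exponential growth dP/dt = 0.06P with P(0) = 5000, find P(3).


The ODE dP/dt = 0.06P has solution P(t) = P(0)e^(0.06t).
Substitute P(0) = 5000 and t = 3: P(3) = 5000 e^(0.18) ≈ 5986.


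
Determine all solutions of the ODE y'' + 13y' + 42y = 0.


Characteristic equation: r² + 13r + 42 = 0.
Factor: (r + 7)(r + 6) = 0 ⇒ r = -7, -6 (distinct real).
General solution: y = C₁e^(-7x) + C₂e^(-6x).


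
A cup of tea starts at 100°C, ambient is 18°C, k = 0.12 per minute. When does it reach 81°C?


From T(t) = T_a + (T₀ - T_a)e^(-kt), set T(t) = 81:
(81 - 18) / (100 - 18) = e^(-0.12t), so t = -ln(0.768)/0.12 ≈ 2.2 minutes.


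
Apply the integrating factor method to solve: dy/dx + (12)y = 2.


P(x) = 12, Q(x) = 2; integrating factor μ = e^(12x).
(μ y)' = 2e^(12x) ⇒ μ y = (1/6)e^(12x) + C.
Divide by μ: y = 1/6 + Ce^(-12x).


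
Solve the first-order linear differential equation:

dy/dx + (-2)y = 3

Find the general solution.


P(x) = -2 ⇒ μ = e^(-2x).
(μ y)' = 3e^(-2x) ⇒ μ y = -(3/2)e^(-2x) + C.
Divide by μ: y = -3/2 + Ce^(2x).


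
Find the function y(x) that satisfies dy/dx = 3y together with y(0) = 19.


General solution of y' = 3y is y = Ce^(3x).
Apply y(0) = 19: C = 19.
Particular solution: y = 19e^(3x).


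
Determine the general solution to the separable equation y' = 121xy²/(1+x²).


Separate: dy/y² = 121x/(1+x²) dx.
Integrate LHS: ∫ dy/y² = -1/y.
Integrate RHS via u = 1+x²: (121/2)ln(1+x²) + C.
Result: -1/y = (121/2)ln(1+x²) + C.


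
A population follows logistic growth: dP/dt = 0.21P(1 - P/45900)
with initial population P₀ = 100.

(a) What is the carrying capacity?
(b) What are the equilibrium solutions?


Logistic ODE dP/dt = 0.21P(1 - P/45900) has equilibria where dP/dt = 0, i.e. P = 0 or P = 45900.
The coefficient (1 - P/K) = 0 when P = K, identifying K = 45900 as the carrying capacity.
(a) K = 45900; (b) equilibria P = 0 and P = 45900.


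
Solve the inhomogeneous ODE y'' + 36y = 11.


Homogeneous part: r² + 36 = 0 ⇒ r = ±6i, so y_h = C₁cos(6x) + C₂sin(6x).
Try constant y_p = A; plug in: 36A = 11 ⇒ A = 11/36.
General solution: y = C₁cos(6x) + C₂sin(6x) + 11/36.


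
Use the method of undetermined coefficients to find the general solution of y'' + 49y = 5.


Homogeneous part: r² + 49 = 0 ⇒ r = ±7i, so y_h = C₁cos(7x) + C₂sin(7x).
Try constant y_p = A; plug in: 49A = 5 ⇒ A = 5/49.
General solution: y = C₁cos(7x) + C₂sin(7x) + 5/49.


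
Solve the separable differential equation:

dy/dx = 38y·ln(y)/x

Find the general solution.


Separate: dy/[y ln(y)] = 38 dx/x.
Substitute u = ln(y): du/u = 38 dx/x.
Integrate: ln|ln(y)| = 38ln|x| + C₀, hence ln(y) = C·x^38.


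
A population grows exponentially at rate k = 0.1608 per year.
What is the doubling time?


Exponential growth: P(t) = P₀ e^(0.1608t). Set P(t)/P₀ = 2: e^(0.1608t) = 2.
Solve: t = ln(2)/0.1608 ≈ 4.31 years.


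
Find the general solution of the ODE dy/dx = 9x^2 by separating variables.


Integrate both sides with respect to x: y = ∫ 9x^2 dx = 3x^3 + C.


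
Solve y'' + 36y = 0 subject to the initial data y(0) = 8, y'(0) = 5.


Characteristic roots of r² + 36 = 0 are ±6i, so y = C₁cos(6x) + C₂sin(6x).
Apply y(0) = 8: C₁ = 8. Differentiate and apply y'(0) = 5: 6·C₂ = 5, so C₂ = 5/6.
Particular solution: y = 8cos(6x) + (5/6)sin(6x).


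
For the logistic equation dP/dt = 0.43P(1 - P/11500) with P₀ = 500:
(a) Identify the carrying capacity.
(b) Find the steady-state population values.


Logistic ODE dP/dt = 0.43P(1 - P/11500) has equilibria where dP/dt = 0, i.e. P = 0 or P = 11500.
The coefficient (1 - P/K) = 0 when P = K, identifying K = 11500 as the carrying capacity.
(a) K = 11500; (b) equilibria P = 0 and P = 11500.


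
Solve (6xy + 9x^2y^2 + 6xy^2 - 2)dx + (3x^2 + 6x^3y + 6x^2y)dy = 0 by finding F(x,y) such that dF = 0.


Check exactness: ∂M/∂y = 6x + 18x^2y + 12xy and ∂N/∂x = 6x + 18x^2y + 12xy; equal, so the equation is exact.
Integrate M with respect to x (treating y as constant): ∫M dx = 3x^2y + 3x^3y^2 + 3x^2y^2 - 2x + h(y).
Differentiate w.r.t. y and set equal to N: all terms match, so h'(y) = 0 and h is a constant absorbed into C.
General solution: 3x^2y + 3x^3y^2 + 3x^2y^2 - 2x = C.


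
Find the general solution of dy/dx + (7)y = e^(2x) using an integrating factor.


P(x) = 7 ⇒ μ = e^(7x).
(μ y)' = e^(9x) ⇒ μ y = e^(9x)/9 + C.
Divide by μ: y = (1/9)e^(2x) + Ce^(-7x).


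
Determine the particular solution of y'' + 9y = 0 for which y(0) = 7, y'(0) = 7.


Characteristic roots of r² + 9 = 0 are ±3i, so y = C₁cos(3x) + C₂sin(3x).
Apply y(0) = 7: C₁ = 7. Differentiate and apply y'(0) = 7: 3·C₂ = 7, so C₂ = 7/3.
Particular solution: y = 7cos(3x) + (7/3)sin(3x).


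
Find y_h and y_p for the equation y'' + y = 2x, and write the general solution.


Homogeneous: r² + 1 = 0 ⇒ r = ±1i, y_h = C₁cos(x) + C₂sin(x).
Polynomial forcing; try y_p = Ax + B. Then y_p'' + 1 y_p = 1(Ax + B) = 2x, so B = 0 and A = 2.
General solution: y = C₁cos(x) + C₂sin(x) + 2x.


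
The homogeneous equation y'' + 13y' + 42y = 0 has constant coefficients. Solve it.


Characteristic equation: r² + 13r + 42 = 0.
Factor: (r + 6)(r + 7) = 0 ⇒ r = -6, -7 (distinct real).
General solution: y = C₁e^(-6x) + C₂e^(-7x).


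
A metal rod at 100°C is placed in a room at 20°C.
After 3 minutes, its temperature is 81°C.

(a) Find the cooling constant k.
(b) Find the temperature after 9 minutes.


Newton's law: T(t) = T_a + (T₀ - T_a)e^(-kt).
(a) Use T(3) = 81: (81 - 20)/(100 - 20) = e^(-k·3), so k = -ln(0.762)/3 ≈ 0.0904.
(b) Apply k to t = 9: T(9) = 20 + (80)e^(-0.813) ≈ 55.5°C.


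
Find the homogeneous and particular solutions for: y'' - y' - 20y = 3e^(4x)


Characteristic roots of r² - r - 20 = 0 are 5, -4.
y_h = C₁e^(5x) + C₂e^(-4x).
Forcing exponent 4 is not a characteristic root; try y_p = Ae^(4x).
Substitute: A·(16 + (-1)·4 + (-20)) = A·-8 = 3, so A = -3/8.
General solution: y = C₁e^(5x) + C₂e^(-4x) - (3/8)e^(4x).


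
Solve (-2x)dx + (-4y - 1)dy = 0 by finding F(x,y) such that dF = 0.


Check exactness: ∂M/∂y = 0 and ∂N/∂x = 0; equal, so the equation is exact.
Integrate M with respect to x (treating y as constant): ∫M dx = -x^2 + h(y).
Differentiate w.r.t. y and set equal to N: the x-dependent terms already match, leaving h'(y) = -4y - 1. Integrate: h(y) = -2y^2 - y.
So F(x,y) = -x^2 - 2y^2 - y.
General solution: -x^2 - 2y^2 - y = C.


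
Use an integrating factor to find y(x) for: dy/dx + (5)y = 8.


P(x) = 5, Q(x) = 8; integrating factor μ = e^(5x).
(μ y)' = 8e^(5x) ⇒ μ y = (8/5)e^(5x) + C.
Divide by μ: y = 8/5 + Ce^(-5x).


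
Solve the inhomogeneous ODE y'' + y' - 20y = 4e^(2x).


Characteristic roots of r² + r - 20 = 0 are -5, 4.
y_h = C₁e^(-5x) + C₂e^(4x).
Forcing exponent 2 is not a characteristic root; try y_p = Ae^(2x).
Substitute: A·(4 + (1)·2 + (-20)) = A·-14 = 4, so A = -2/7.
General solution: y = C₁e^(-5x) + C₂e^(4x) - (2/7)e^(2x).


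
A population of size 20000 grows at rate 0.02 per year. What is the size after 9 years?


The ODE dP/dt = 0.02P has solution P(t) = P(0)e^(0.02t).
Substitute P(0) = 20000 and t = 9: P(9) = 20000 e^(0.18) ≈ 23944.


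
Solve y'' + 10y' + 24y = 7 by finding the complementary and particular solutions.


Characteristic roots of r² + 10r + 24 = 0 are -4, -6.
y_h = C₁e^(-4x) + C₂e^(-6x).
Constant forcing; try y_p = A. Then 24A = 7 ⇒ A = 7/24.
General solution: y = C₁e^(-4x) + C₂e^(-6x) + 7/24.


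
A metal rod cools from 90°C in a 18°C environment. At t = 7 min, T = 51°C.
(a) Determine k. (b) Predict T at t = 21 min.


Newton's law: T(t) = T_a + (T₀ - T_a)e^(-kt).
(a) Use T(7) = 51: (51 - 18)/(90 - 18) = e^(-k·7), so k = -ln(0.458)/7 ≈ 0.1115.
(b) Apply k to t = 21: T(21) = 18 + (72)e^(-2.340) ≈ 24.9°C.


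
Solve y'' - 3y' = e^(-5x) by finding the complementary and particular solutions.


Characteristic roots of r² - 3r = 0 are 0, 3.
y_h = C₁ + C₂e^(3x).
Forcing exponent -5 is not a characteristic root; try y_p = Ae^(-5x).
Substitute: A·(25 + (-3)·-5 + (0)) = A·40 = 1, so A = 1/40.
General solution: y = C₁ + C₂e^(3x) + (1/40)e^(-5x).


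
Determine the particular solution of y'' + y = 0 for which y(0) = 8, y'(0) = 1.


Characteristic roots of r² + 1 = 0 are ±1i, so y = C₁cos(x) + C₂sin(x).
Apply y(0) = 8: C₁ = 8. Differentiate and apply y'(0) = 1: 1·C₂ = 1, so C₂ = 1.
Particular solution: y = 8cos(x) + sin(x).


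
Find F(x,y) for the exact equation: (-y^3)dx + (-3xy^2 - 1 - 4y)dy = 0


Check exactness: ∂M/∂y = -3y^2 and ∂N/∂x = -3y^2; equal, so the equation is exact.
Integrate M with respect to x (treating y as constant): ∫M dx = -xy^3 + h(y).
Differentiate w.r.t. y and set equal to N: the x-dependent terms already match, leaving h'(y) = -1 - 4y. Integrate: h(y) = -y - 2y^2.
So F(x,y) = -xy^3 - y - 2y^2.
General solution: -xy^3 - y - 2y^2 = C.


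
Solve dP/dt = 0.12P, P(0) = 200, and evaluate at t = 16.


The ODE dP/dt = 0.12P has solution P(t) = P(0)e^(0.12t).
Substitute P(0) = 200 and t = 16: P(16) = 200 e^(1.92) ≈ 1364.


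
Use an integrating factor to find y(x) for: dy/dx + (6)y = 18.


P(x) = 6, Q(x) = 18; integrating factor μ = e^(6x).
(μ y)' = 18e^(6x) ⇒ μ y = 3e^(6x) + C.
Divide by μ: y = 3 + Ce^(-6x).


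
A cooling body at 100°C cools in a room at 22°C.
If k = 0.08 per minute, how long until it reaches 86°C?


From T(t) = T_a + (T₀ - T_a)e^(-kt), set T(t) = 86:
(86 - 22) / (100 - 22) = e^(-0.08t), so t = -ln(0.821)/0.08 ≈ 2.5 minutes.


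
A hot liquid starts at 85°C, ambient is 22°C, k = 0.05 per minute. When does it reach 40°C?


From T(t) = T_a + (T₀ - T_a)e^(-kt), set T(t) = 40:
(40 - 22) / (85 - 22) = e^(-0.05t), so t = -ln(0.286)/0.05 ≈ 25.1 minutes.


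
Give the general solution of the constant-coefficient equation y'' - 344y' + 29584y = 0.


Characteristic equation: r² - 344r + 29584 = 0, i.e. (r - 172)² = 0.
Repeated root r = 172; include an x factor for the second linearly independent solution.
General solution: y = (C₁ + C₂x)e^(172x).


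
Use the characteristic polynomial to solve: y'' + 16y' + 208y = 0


Characteristic equation: r² + 16r + 208 = 0.
Discriminant is negative; roots r = -8 ± 12i (complex conjugate pair).
General solution uses e^(α x)(C₁ cos(β x) + C₂ sin(β x)): y = e^(-8x)(C₁cos(12x) + C₂sin(12x)).


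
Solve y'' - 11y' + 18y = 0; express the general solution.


Characteristic equation: r² - 11r + 18 = 0.
Factor: (r - 9)(r - 2) = 0 ⇒ r = 9, 2 (distinct real).
General solution: y = C₁e^(9x) + C₂e^(2x).


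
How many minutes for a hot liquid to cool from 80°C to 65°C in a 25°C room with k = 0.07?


From T(t) = T_a + (T₀ - T_a)e^(-kt), set T(t) = 65:
(65 - 25) / (80 - 25) = e^(-0.07t), so t = -ln(0.727)/0.07 ≈ 4.5 minutes.


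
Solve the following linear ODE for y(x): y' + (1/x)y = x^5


P(x) = 1/x ⇒ μ = x^1.
(x^1 y)' = x^1·x^5 = x^6.
Integrate: x^1 y = x^7/(7) + C.
Solve for y: y = (1/7)x^6 + C/x^1.


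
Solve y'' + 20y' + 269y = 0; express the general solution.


Characteristic equation: r² + 20r + 269 = 0.
Discriminant is negative; roots r = -10 ± 13i (complex conjugate pair).
General solution uses e^(α x)(C₁ cos(β x) + C₂ sin(β x)): y = e^(-10x)(C₁cos(13x) + C₂sin(13x)).


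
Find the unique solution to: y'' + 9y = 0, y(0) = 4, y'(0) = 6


Characteristic roots of r² + 9 = 0 are ±3i, so y = C₁cos(3x) + C₂sin(3x).
Apply y(0) = 4: C₁ = 4. Differentiate and apply y'(0) = 6: 3·C₂ = 6, so C₂ = 2.
Particular solution: y = 4cos(3x) + 2sin(3x).


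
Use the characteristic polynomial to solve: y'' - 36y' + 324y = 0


Characteristic equation: r² - 36r + 324 = 0, i.e. (r - 18)² = 0.
Repeated root r = 18; include an x factor for the second linearly independent solution.
General solution: y = (C₁ + C₂x)e^(18x).


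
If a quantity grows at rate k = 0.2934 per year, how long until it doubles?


Exponential growth: P(t) = P₀ e^(0.2934t). Set P(t)/P₀ = 2: e^(0.2934t) = 2.
Solve: t = ln(2)/0.2934 ≈ 2.36 years.


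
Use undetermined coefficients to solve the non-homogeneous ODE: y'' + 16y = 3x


Homogeneous: r² + 16 = 0 ⇒ r = ±4i, y_h = C₁cos(4x) + C₂sin(4x).
Polynomial forcing; try y_p = Ax + B. Then y_p'' + 16 y_p = 16(Ax + B) = 3x, so B = 0 and A = 3/16.
General solution: y = C₁cos(4x) + C₂sin(4x) + (3/16)x.


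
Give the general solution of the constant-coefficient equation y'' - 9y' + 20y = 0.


Characteristic equation: r² - 9r + 20 = 0.
Factor: (r - 4)(r - 5) = 0 ⇒ r = 4, 5 (distinct real).
General solution: y = C₁e^(4x) + C₂e^(5x).


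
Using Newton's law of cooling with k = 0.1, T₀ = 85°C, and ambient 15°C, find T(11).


Newton's law: dT/dt = -k(T - T_a) has solution T(t) = T_a + (T₀ - T_a)e^(-kt).
Plug in T_a = 15, T₀ = 85, k = 0.1, t = 11: T(11) = 15 + (70)e^(-1.10) ≈ 38.3°C.


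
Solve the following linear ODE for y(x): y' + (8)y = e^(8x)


P(x) = 8 ⇒ μ = e^(8x).
(μ y)' = e^(16x) ⇒ μ y = (1/16)e^(16x) + C.
Divide by μ: y = (1/16)e^(8x) + Ce^(-8x).


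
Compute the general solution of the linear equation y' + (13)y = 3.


P(x) = 13, Q(x) = 3; integrating factor μ = e^(13x).
(μ y)' = 3e^(13x) ⇒ μ y = (3/13)e^(13x) + C.
Divide by μ: y = 3/13 + Ce^(-13x).


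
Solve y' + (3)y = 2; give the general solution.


P(x) = 3, Q(x) = 2; integrating factor μ = e^(3x).
(μ y)' = 2e^(3x) ⇒ μ y = (2/3)e^(3x) + C.
Divide by μ: y = 2/3 + Ce^(-3x).


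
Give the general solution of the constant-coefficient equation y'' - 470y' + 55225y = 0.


Characteristic equation: r² - 470r + 55225 = 0, i.e. (r - 235)² = 0.
Repeated root r = 235; include an x factor for the second linearly independent solution.
General solution: y = (C₁ + C₂x)e^(235x).


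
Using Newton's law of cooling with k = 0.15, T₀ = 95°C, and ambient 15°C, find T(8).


Newton's law: dT/dt = -k(T - T_a) has solution T(t) = T_a + (T₀ - T_a)e^(-kt).
Plug in T_a = 15, T₀ = 95, k = 0.15, t = 8: T(8) = 15 + (80)e^(-1.20) ≈ 39.1°C.


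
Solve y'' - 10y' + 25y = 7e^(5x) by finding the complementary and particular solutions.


Characteristic polynomial (r - 5)² = 0; repeated root r = 5.
y_h = (C₁ + C₂x)e^(5x). Forcing matches the repeated root (resonance), so try y_p = Ax² e^(5x).
Substitute and solve for A: 2A = 7, so A = 7/2.
General solution: y = (C₁ + C₂x + (7/2)x²)e^(5x).


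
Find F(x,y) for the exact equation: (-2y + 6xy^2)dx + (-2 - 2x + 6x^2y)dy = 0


Check exactness: ∂M/∂y = -2 + 12xy and ∂N/∂x = -2 + 12xy; equal, so the equation is exact.
Integrate M with respect to x (treating y as constant): ∫M dx = -2xy + 3x^2y^2 + h(y).
Differentiate w.r.t. y and set equal to N: the x-dependent terms already match, leaving h'(y) = -2. Integrate: h(y) = -2y.
So F(x,y) = -2y - 2xy + 3x^2y^2.
General solution: -2y - 2xy + 3x^2y^2 = C.


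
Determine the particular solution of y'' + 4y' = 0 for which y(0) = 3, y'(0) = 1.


Characteristic roots of r² + 4r = 0 are 0, -4.
General solution y = c₁ + c₂ e^(-4x).
Apply y(0) = 3: c₁ + c₂ = 3. Apply y'(0) = 1: 0 c₁ - 4 c₂ = 1.
Solve: c₁ = 13/4, c₂ = -1/4.
Particular solution: y = 13/4 - (1/4)e^(-4x).


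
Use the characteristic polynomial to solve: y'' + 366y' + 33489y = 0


Characteristic equation: r² + 366r + 33489 = 0, i.e. (r + 183)² = 0.
Repeated root r = -183; include an x factor for the second linearly independent solution.
General solution: y = (C₁ + C₂x)e^(-183x).


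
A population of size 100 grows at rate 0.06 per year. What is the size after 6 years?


The ODE dP/dt = 0.06P has solution P(t) = P(0)e^(0.06t).
Substitute P(0) = 100 and t = 6: P(6) = 100 e^(0.36) ≈ 143.


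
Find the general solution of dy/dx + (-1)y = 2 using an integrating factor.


P(x) = -1 ⇒ μ = e^(-x).
(μ y)' = 2e^(-x) ⇒ μ y = -2e^(-x) + C.
Divide by μ: y = -2 + Ce^(x).


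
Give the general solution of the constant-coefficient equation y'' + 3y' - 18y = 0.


Characteristic equation: r² + 3r - 18 = 0.
Factor: (r - 3)(r + 6) = 0 ⇒ r = 3, -6 (distinct real).
General solution: y = C₁e^(3x) + C₂e^(-6x).


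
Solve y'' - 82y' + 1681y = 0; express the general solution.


Characteristic equation: r² - 82r + 1681 = 0, i.e. (r - 41)² = 0.
Repeated root r = 41; include an x factor for the second linearly independent solution.
General solution: y = (C₁ + C₂x)e^(41x).


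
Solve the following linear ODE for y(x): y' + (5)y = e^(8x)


P(x) = 5 ⇒ μ = e^(5x).
(μ y)' = e^(13x) ⇒ μ y = e^(13x)/13 + C.
Divide by μ: y = (1/13)e^(8x) + Ce^(-5x).


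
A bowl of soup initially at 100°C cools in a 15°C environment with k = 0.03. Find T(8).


Newton's law: dT/dt = -k(T - T_a) has solution T(t) = T_a + (T₀ - T_a)e^(-kt).
Plug in T_a = 15, T₀ = 100, k = 0.03, t = 8: T(8) = 15 + (85)e^(-0.24) ≈ 81.9°C.


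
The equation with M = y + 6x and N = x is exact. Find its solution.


Check exactness: ∂M/∂y = 1 and ∂N/∂x = 1; equal, so the equation is exact.
Integrate M with respect to x (treating y as constant): ∫M dx = xy + 3x^2 + h(y).
Differentiate w.r.t. y and set equal to N: all terms match, so h'(y) = 0 and h is a constant absorbed into C.
General solution: xy + 3x^2 = C.


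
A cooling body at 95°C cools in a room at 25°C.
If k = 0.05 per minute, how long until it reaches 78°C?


From T(t) = T_a + (T₀ - T_a)e^(-kt), set T(t) = 78:
(78 - 25) / (95 - 25) = e^(-0.05t), so t = -ln(0.757)/0.05 ≈ 5.6 minutes.


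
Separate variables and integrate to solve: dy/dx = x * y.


Separate variables: dy/y = x dx.
Integrate: ln|y| = (1/2)x^2 + C₀.
Exponentiate: y = Ce^((1/2)x^2).


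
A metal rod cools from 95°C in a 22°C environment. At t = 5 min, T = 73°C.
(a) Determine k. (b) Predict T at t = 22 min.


Newton's law: T(t) = T_a + (T₀ - T_a)e^(-kt).
(a) Use T(5) = 73: (73 - 22)/(95 - 22) = e^(-k·5), so k = -ln(0.699)/5 ≈ 0.0717.
(b) Apply k to t = 22: T(22) = 22 + (73)e^(-1.578) ≈ 37.1°C.


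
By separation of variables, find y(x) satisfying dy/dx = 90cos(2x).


g(y) = 1, so integrate directly: y = ∫ 90cos(2x) dx = 45sin(2x) + C.


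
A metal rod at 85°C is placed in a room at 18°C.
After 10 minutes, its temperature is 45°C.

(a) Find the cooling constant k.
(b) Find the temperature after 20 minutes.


Newton's law: T(t) = T_a + (T₀ - T_a)e^(-kt).
(a) Use T(10) = 45: (45 - 18)/(85 - 18) = e^(-k·10), so k = -ln(0.403)/10 ≈ 0.0909.
(b) Apply k to t = 20: T(20) = 18 + (67)e^(-1.818) ≈ 28.9°C.


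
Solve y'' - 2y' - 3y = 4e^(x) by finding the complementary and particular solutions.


Characteristic roots of r² - 2r - 3 = 0 are -1, 3.
y_h = C₁e^(-x) + C₂e^(3x).
Forcing exponent 1 is not a characteristic root; try y_p = Ae^(x).
Substitute: A·(1 + (-2)·1 + (-3)) = A·-4 = 4, so A = -1.
General solution: y = C₁e^(-x) + C₂e^(3x) - e^(x).


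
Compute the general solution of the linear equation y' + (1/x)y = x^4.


P(x) = 1/x ⇒ μ = x^1.
(x^1 y)' = x^1·x^4 = x^5.
Integrate: x^1 y = x^6/(6) + C.
Solve for y: y = (1/6)x^5 + C/x^1.


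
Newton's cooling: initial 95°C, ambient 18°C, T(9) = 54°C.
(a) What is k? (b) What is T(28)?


Newton's law: T(t) = T_a + (T₀ - T_a)e^(-kt).
(a) Use T(9) = 54: (54 - 18)/(95 - 18) = e^(-k·9), so k = -ln(0.468)/9 ≈ 0.0845.
(b) Apply k to t = 28: T(28) = 18 + (77)e^(-2.365) ≈ 25.2°C.


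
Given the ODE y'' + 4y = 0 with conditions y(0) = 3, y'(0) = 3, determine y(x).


Characteristic roots of r² + 4 = 0 are ±2i, so y = C₁cos(2x) + C₂sin(2x).
Apply y(0) = 3: C₁ = 3. Differentiate and apply y'(0) = 3: 2·C₂ = 3, so C₂ = 3/2.
Particular solution: y = 3cos(2x) + (3/2)sin(2x).


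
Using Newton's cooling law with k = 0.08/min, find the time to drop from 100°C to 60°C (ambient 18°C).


From T(t) = T_a + (T₀ - T_a)e^(-kt), set T(t) = 60:
(60 - 18) / (100 - 18) = e^(-0.08t), so t = -ln(0.512)/0.08 ≈ 8.4 minutes.


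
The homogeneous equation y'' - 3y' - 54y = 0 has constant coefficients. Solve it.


Characteristic equation: r² - 3r - 54 = 0.
Factor: (r - 9)(r + 6) = 0 ⇒ r = 9, -6 (distinct real).
General solution: y = C₁e^(9x) + C₂e^(-6x).
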